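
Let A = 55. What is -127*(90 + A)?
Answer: -18415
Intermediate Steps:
-127*(90 + A) = -127*(90 + 55) = -127*145 = -18415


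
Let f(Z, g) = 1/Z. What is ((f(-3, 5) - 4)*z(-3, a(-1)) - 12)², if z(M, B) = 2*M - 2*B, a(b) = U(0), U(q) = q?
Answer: 196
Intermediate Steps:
a(b) = 0
z(M, B) = -2*B + 2*M
((f(-3, 5) - 4)*z(-3, a(-1)) - 12)² = ((1/(-3) - 4)*(-2*0 + 2*(-3)) - 12)² = ((-⅓ - 4)*(0 - 6) - 12)² = (-13/3*(-6) - 12)² = (26 - 12)² = 14² = 196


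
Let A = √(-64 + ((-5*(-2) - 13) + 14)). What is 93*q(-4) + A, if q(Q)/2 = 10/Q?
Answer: -465 + I*√53 ≈ -465.0 + 7.2801*I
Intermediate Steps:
q(Q) = 20/Q (q(Q) = 2*(10/Q) = 20/Q)
A = I*√53 (A = √(-64 + ((10 - 13) + 14)) = √(-64 + (-3 + 14)) = √(-64 + 11) = √(-53) = I*√53 ≈ 7.2801*I)
93*q(-4) + A = 93*(20/(-4)) + I*√53 = 93*(20*(-¼)) + I*√53 = 93*(-5) + I*√53 = -465 + I*√53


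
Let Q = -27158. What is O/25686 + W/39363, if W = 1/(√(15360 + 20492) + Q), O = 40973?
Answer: 99124078827080075/62140948679509668 - √8963/14515521765828 ≈ 1.5951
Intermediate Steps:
W = 1/(-27158 + 2*√8963) (W = 1/(√(15360 + 20492) - 27158) = 1/(√35852 - 27158) = 1/(2*√8963 - 27158) = 1/(-27158 + 2*√8963) ≈ -3.7080e-5)
O/25686 + W/39363 = 40973/25686 + (-13579/368760556 - √8963/368760556)/39363 = 40973*(1/25686) + (-13579/368760556 - √8963/368760556)*(1/39363) = 40973/25686 + (-13579/14515521765828 - √8963/14515521765828) = 99124078827080075/62140948679509668 - √8963/14515521765828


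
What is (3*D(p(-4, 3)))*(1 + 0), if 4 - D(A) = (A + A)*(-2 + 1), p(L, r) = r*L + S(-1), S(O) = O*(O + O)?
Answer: -48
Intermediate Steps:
S(O) = 2*O**2 (S(O) = O*(2*O) = 2*O**2)
p(L, r) = 2 + L*r (p(L, r) = r*L + 2*(-1)**2 = L*r + 2*1 = L*r + 2 = 2 + L*r)
D(A) = 4 + 2*A (D(A) = 4 - (A + A)*(-2 + 1) = 4 - 2*A*(-1) = 4 - (-2)*A = 4 + 2*A)
(3*D(p(-4, 3)))*(1 + 0) = (3*(4 + 2*(2 - 4*3)))*(1 + 0) = (3*(4 + 2*(2 - 12)))*1 = (3*(4 + 2*(-10)))*1 = (3*(4 - 20))*1 = (3*(-16))*1 = -48*1 = -48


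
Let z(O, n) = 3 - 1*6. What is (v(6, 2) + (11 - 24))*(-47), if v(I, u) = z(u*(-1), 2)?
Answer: 752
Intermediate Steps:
z(O, n) = -3 (z(O, n) = 3 - 6 = -3)
v(I, u) = -3
(v(6, 2) + (11 - 24))*(-47) = (-3 + (11 - 24))*(-47) = (-3 - 13)*(-47) = -16*(-47) = 752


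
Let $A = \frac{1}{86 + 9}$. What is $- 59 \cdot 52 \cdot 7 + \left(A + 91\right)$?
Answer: $- \frac{2031574}{95} \approx -21385.0$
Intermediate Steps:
$A = \frac{1}{95} \approx 0.010526$
$- 59 \cdot 52 \cdot 7 + \left(A + 91\right) = - 59 \cdot 52 \cdot 7 + \left(\frac{1}{95} + 91\right) = \left(-59\right) 364 + \frac{8646}{95} = -21476 + \frac{8646}{95} = - \frac{2031574}{95}$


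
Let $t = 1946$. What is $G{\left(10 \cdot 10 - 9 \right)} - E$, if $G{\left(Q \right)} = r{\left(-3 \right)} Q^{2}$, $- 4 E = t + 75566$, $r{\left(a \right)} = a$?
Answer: $-5465$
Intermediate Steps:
$E = -19378$ ($E = - \frac{1946 + 75566}{4} = \left(- \frac{1}{4}\right) 77512 = -19378$)
$G{\left(Q \right)} = - 3 Q^{2}$
$G{\left(10 \cdot 10 - 9 \right)} - E = - 3 \left(10 \cdot 10 - 9\right)^{2} - -19378 = - 3 \left(100 - 9\right)^{2} + 19378 = - 3 \cdot 91^{2} + 19378 = \left(-3\right) 8281 + 19378 = -24843 + 19378 = -5465$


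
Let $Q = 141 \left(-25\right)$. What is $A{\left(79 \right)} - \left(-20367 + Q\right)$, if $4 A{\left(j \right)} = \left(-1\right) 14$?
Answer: $\frac{47777}{2} \approx 23889.0$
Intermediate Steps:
$Q = -3525$
$A{\left(j \right)} = - \frac{7}{2}$ ($A{\left(j \right)} = \frac{\left(-1\right) 14}{4} = \frac{1}{4} \left(-14\right) = - \frac{7}{2}$)
$A{\left(79 \right)} - \left(-20367 + Q\right) = - \frac{7}{2} - \left(-20367 - 3525\right) = - \frac{7}{2} - -23892 = - \frac{7}{2} + 23892 = \frac{47777}{2}$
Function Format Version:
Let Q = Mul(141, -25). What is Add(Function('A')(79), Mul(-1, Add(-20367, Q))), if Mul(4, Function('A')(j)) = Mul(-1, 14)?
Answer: Rational(47777, 2) ≈ 23889.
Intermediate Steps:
Q = -3525
Function('A')(j) = Rational(-7, 2) (Function('A')(j) = Mul(Rational(1, 4), Mul(-1, 14)) = Mul(Rational(1, 4), -14) = Rational(-7, 2))
Add(Function('A')(79), Mul(-1, Add(-20367, Q))) = Add(Rational(-7, 2), Mul(-1, Add(-20367, -3525))) = Add(Rational(-7, 2), Mul(-1, -23892)) = Add(Rational(-7, 2), 23892) = Rational(47777, 2)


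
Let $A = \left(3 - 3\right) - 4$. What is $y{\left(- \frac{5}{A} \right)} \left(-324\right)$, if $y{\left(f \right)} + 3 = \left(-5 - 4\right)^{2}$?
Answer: $-25272$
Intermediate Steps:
$A = -4$ ($A = 0 - 4 = -4$)
$y{\left(f \right)} = 78$ ($y{\left(f \right)} = -3 + \left(-5 - 4\right)^{2} = -3 + \left(-9\right)^{2} = -3 + 81 = 78$)
$y{\left(- \frac{5}{A} \right)} \left(-324\right) = 78 \left(-324\right) = -25272$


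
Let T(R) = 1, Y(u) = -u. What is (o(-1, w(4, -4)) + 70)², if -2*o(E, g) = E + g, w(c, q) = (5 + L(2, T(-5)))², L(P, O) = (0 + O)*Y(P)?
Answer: 4356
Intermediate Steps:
L(P, O) = -O*P (L(P, O) = (0 + O)*(-P) = O*(-P) = -O*P)
w(c, q) = 9 (w(c, q) = (5 - 1*1*2)² = (5 - 2)² = 3² = 9)
o(E, g) = -E/2 - g/2 (o(E, g) = -(E + g)/2 = -E/2 - g/2)
(o(-1, w(4, -4)) + 70)² = ((-½*(-1) - ½*9) + 70)² = ((½ - 9/2) + 70)² = (-4 + 70)² = 66² = 4356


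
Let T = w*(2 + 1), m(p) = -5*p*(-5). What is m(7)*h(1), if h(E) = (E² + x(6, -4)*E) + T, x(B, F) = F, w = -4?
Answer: -2625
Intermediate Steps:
m(p) = 25*p
T = -12 (T = -4*(2 + 1) = -4*3 = -12)
h(E) = -12 + E² - 4*E (h(E) = (E² - 4*E) - 12 = -12 + E² - 4*E)
m(7)*h(1) = (25*7)*(-12 + 1² - 4*1) = 175*(-12 + 1 - 4) = 175*(-15) = -2625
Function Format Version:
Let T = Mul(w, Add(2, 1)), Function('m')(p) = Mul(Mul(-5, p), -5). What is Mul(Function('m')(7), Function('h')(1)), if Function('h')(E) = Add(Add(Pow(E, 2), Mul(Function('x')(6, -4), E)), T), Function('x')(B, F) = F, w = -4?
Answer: -2625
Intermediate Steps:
Function('m')(p) = Mul(25, p)
T = -12 (T = Mul(-4, Add(2, 1)) = Mul(-4, 3) = -12)
Function('h')(E) = Add(-12, Pow(E, 2), Mul(-4, E)) (Function('h')(E) = Add(Add(Pow(E, 2), Mul(-4, E)), -12) = Add(-12, Pow(E, 2), Mul(-4, E)))
Mul(Function('m')(7), Function('h')(1)) = Mul(Mul(25, 7), Add(-12, Pow(1, 2), Mul(-4, 1))) = Mul(175, Add(-12, 1, -4)) = Mul(175, -15) = -2625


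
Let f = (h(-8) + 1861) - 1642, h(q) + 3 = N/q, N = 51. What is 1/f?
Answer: 8/1677 ≈ 0.0047704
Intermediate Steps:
h(q) = -3 + 51/q
f = 1677/8 (f = ((-3 + 51/(-8)) + 1861) - 1642 = ((-3 + 51*(-1/8)) + 1861) - 1642 = ((-3 - 51/8) + 1861) - 1642 = (-75/8 + 1861) - 1642 = 14813/8 - 1642 = 1677/8 ≈ 209.63)
1/f = 1/(1677/8) = 8/1677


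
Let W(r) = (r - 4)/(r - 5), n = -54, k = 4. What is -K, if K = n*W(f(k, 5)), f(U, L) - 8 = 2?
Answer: 324/5 ≈ 64.800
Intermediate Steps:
f(U, L) = 10 (f(U, L) = 8 + 2 = 10)
W(r) = (-4 + r)/(-5 + r)
K = -324/5 (K = -54*(-4 + 10)/(-5 + 10) = -54*6/5 = -324/5 ≈ -64.800)
-K = -1*(-324/5) = 324/5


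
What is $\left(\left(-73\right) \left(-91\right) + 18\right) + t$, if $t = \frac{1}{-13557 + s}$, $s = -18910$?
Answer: $\frac{216262686}{32467} \approx 6661.0$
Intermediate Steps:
$t = - \frac{1}{32467}$ ($t = \frac{1}{-13557 - 18910} = \frac{1}{-32467} = - \frac{1}{32467} \approx -3.0801 \cdot 10^{-5}$)
$\left(\left(-73\right) \left(-91\right) + 18\right) + t = \left(\left(-73\right) \left(-91\right) + 18\right) - \frac{1}{32467} = \left(6643 + 18\right) - \frac{1}{32467} = 6661 - \frac{1}{32467} = \frac{216262686}{32467}$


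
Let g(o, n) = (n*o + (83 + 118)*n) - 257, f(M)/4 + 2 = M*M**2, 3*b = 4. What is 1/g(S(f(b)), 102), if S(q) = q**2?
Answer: 243/4973935 ≈ 4.8855e-5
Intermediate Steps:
b = 4/3 (b = (1/3)*4 = 4/3 ≈ 1.3333)
f(M) = -8 + 4*M**3 (f(M) = -8 + 4*(M*M**2) = -8 + 4*M**3)
g(o, n) = -257 + 201*n + n*o (g(o, n) = (n*o + 201*n) - 257 = (201*n + n*o) - 257 = -257 + 201*n + n*o)
1/g(S(f(b)), 102) = 1/(-257 + 201*102 + 102*(-8 + 4*(4/3)**3)**2) = 1/(-257 + 20502 + 102*(-8 + 4*(64/27))**2) = 1/(-257 + 20502 + 102*(-8 + 256/27)**2) = 1/(-257 + 20502 + 102*(40/27)**2) = 1/(-257 + 20502 + 102*(1600/729)) = 1/(-257 + 20502 + 54400/243) = 1/(4973935/243) = 243/4973935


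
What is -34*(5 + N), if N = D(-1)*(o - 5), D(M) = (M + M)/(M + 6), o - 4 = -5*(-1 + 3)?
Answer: -1598/5 ≈ -319.60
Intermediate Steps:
o = -6 (o = 4 - 5*(-1 + 3) = 4 - 5*2 = 4 - 10 = -6)
D(M) = 2*M/(6 + M) (D(M) = (2*M)/(6 + M) = 2*M/(6 + M))
N = 22/5 (N = (2*(-1)/(6 - 1))*(-6 - 5) = (2*(-1)/5)*(-11) = (2*(-1)*(⅕))*(-11) = -⅖*(-11) = 22/5 ≈ 4.4000)
-34*(5 + N) = -34*(5 + 22/5) = -34*47/5 = -1598/5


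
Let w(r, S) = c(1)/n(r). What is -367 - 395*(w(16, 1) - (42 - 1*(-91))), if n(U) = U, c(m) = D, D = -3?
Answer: 835873/16 ≈ 52242.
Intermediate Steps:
c(m) = -3
w(r, S) = -3/r
-367 - 395*(w(16, 1) - (42 - 1*(-91))) = -367 - 395*(-3/16 - (42 - 1*(-91))) = -367 - 395*(-3*1/16 - (42 + 91)) = -367 - 395*(-3/16 - 1*133) = -367 - 395*(-3/16 - 133) = -367 - 395*(-2131/16) = -367 + 841745/16 = 835873/16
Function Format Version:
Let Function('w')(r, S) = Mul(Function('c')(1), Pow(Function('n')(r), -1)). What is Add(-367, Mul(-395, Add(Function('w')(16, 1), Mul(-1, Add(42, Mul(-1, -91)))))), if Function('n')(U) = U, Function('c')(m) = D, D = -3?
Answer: Rational(835873, 16) ≈ 52242.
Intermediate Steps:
Function('c')(m) = -3
Function('w')(r, S) = Mul(-3, Pow(r, -1))
Add(-367, Mul(-395, Add(Function('w')(16, 1), Mul(-1, Add(42, Mul(-1, -91)))))) = Add(-367, Mul(-395, Add(Mul(-3, Pow(16, -1)), Mul(-1, Add(42, Mul(-1, -91)))))) = Add(-367, Mul(-395, Add(Mul(-3, Rational(1, 16)), Mul(-1, Add(42, 91))))) = Add(-367, Mul(-395, Add(Rational(-3, 16), Mul(-1, 133)))) = Add(-367, Mul(-395, Add(Rational(-3, 16), -133))) = Add(-367, Mul(-395, Rational(-2131, 16))) = Add(-367, Rational(841745, 16)) = Rational(835873, 16)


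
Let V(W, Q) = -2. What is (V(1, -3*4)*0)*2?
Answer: 0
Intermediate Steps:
(V(1, -3*4)*0)*2 = -2*0*2 = 0*2 = 0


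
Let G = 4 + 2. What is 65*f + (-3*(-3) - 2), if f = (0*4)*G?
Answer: 7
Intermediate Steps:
G = 6
f = 0 (f = (0*4)*6 = 0*6 = 0)
65*f + (-3*(-3) - 2) = 65*0 + (-3*(-3) - 2) = 0 + (9 - 2) = 0 + 7 = 7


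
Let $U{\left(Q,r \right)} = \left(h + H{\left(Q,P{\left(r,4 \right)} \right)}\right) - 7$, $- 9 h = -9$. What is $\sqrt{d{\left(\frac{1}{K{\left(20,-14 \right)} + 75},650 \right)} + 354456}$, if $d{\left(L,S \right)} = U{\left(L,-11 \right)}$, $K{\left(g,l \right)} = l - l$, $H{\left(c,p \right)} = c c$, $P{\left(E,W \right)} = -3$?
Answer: $\frac{11 \sqrt{16477531}}{75} \approx 595.36$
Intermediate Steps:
$h = 1$ ($h = \left(- \frac{1}{9}\right) \left(-9\right) = 1$)
$H{\left(c,p \right)} = c^{2}$
$K{\left(g,l \right)} = 0$
$U{\left(Q,r \right)} = -6 + Q^{2}$ ($U{\left(Q,r \right)} = \left(1 + Q^{2}\right) - 7 = -6 + Q^{2}$)
$d{\left(L,S \right)} = -6 + L^{2}$
$\sqrt{d{\left(\frac{1}{K{\left(20,-14 \right)} + 75},650 \right)} + 354456} = \sqrt{\left(-6 + \left(\frac{1}{0 + 75}\right)^{2}\right) + 354456} = \sqrt{\left(-6 + \left(\frac{1}{75}\right)^{2}\right) + 354456} = \sqrt{\left(-6 + \frac{1}{5625}\right) + 354456} = \sqrt{- \frac{33749}{5625} + 354456} = \sqrt{\frac{1993781251}{5625}} = \frac{11 \sqrt{16477531}}{75}$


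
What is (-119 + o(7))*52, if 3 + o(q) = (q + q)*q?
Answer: -1248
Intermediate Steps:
o(q) = -3 + 2*q² (o(q) = -3 + (q + q)*q = -3 + (2*q)*q = -3 + 2*q²)
(-119 + o(7))*52 = (-119 + (-3 + 2*7²))*52 = (-119 + (-3 + 2*49))*52 = (-119 + (-3 + 98))*52 = (-119 + 95)*52 = -24*52 = -1248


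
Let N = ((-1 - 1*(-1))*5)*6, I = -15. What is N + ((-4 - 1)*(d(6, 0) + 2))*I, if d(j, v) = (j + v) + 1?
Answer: 675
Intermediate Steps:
d(j, v) = 1 + j + v
N = 0 (N = ((-1 + 1)*5)*6 = (0*5)*6 = 0*6 = 0)
N + ((-4 - 1)*(d(6, 0) + 2))*I = 0 + ((-4 - 1)*((1 + 6 + 0) + 2))*(-15) = 0 - 5*(7 + 2)*(-15) = 0 - 5*9*(-15) = 0 - 45*(-15) = 0 + 675 = 675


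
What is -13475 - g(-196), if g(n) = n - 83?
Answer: -13196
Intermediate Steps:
g(n) = -83 + n
-13475 - g(-196) = -13475 - (-83 - 196) = -13475 - 1*(-279) = -13475 + 279 = -13196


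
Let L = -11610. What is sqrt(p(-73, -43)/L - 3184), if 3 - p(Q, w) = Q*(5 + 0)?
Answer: 2*I*sqrt(2980432770)/1935 ≈ 56.427*I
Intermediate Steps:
p(Q, w) = 3 - 5*Q (p(Q, w) = 3 - Q*(5 + 0) = 3 - Q*5 = 3 - 5*Q)
sqrt(p(-73, -43)/L - 3184) = sqrt((3 - 5*(-73))/(-11610) - 3184) = sqrt((3 + 365)*(-1/11610) - 3184) = sqrt(368*(-1/11610) - 3184) = sqrt(-184/5805 - 3184) = sqrt(-18483304/5805) = 2*I*sqrt(2980432770)/1935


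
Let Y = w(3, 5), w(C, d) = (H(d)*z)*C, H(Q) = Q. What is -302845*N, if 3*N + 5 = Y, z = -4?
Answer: 19684925/3 ≈ 6.5616e+6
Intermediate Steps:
w(C, d) = -4*C*d (w(C, d) = (d*(-4))*C = (-4*d)*C = -4*C*d)
Y = -60 (Y = -4*3*5 = -60)
N = -65/3 (N = -5/3 + (⅓)*(-60) = -5/3 - 20 = -65/3 ≈ -21.667)
-302845*N = -302845*(-65/3) = 19684925/3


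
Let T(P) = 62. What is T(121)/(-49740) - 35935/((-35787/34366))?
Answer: 3412556850367/98891410 ≈ 34508.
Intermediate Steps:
T(121)/(-49740) - 35935/((-35787/34366)) = 62/(-49740) - 35935/((-35787/34366)) = 62*(-1/49740) - 35935/((-35787*1/34366)) = -31/24870 - 35935/(-35787/34366) = -31/24870 - 35935*(-34366/35787) = -31/24870 + 1234942210/35787 = 3412556850367/98891410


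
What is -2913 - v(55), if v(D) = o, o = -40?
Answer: -2873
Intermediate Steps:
v(D) = -40
-2913 - v(55) = -2913 - 1*(-40) = -2913 + 40 = -2873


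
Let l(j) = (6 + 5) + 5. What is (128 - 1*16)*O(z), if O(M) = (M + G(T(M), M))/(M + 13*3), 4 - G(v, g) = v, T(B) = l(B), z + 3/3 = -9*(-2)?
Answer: 10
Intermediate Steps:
z = 17 (z = -1 - 9*(-2) = -1 + 18 = 17)
l(j) = 16 (l(j) = 11 + 5 = 16)
T(B) = 16
G(v, g) = 4 - v
O(M) = (-12 + M)/(39 + M) (O(M) = (M + (4 - 1*16))/(M + 13*3) = (M + (4 - 16))/(M + 39) = (M - 12)/(39 + M) = (-12 + M)/(39 + M))
(128 - 1*16)*O(z) = (128 - 1*16)*((-12 + 17)/(39 + 17)) = (128 - 16)*(5/56) = 112*((1/56)*5) = 112*(5/56) = 10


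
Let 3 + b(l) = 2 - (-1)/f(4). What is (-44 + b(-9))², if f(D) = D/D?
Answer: 1936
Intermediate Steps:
f(D) = 1
b(l) = 0 (b(l) = -3 + (2 - (-1)/1) = -3 + (2 - (-1)) = -3 + (2 - 1*(-1)) = -3 + (2 + 1) = -3 + 3 = 0)
(-44 + b(-9))² = (-44 + 0)² = (-44)² = 1936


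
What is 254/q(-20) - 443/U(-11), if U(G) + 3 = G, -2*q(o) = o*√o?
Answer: 443/14 - 127*I*√5/50 ≈ 31.643 - 5.6796*I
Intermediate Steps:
q(o) = -o^(3/2)/2 (q(o) = -o*√o/2 = -o^(3/2)/2)
U(G) = -3 + G
254/q(-20) - 443/U(-11) = 254/((-(-20)*I*√5)) - 443/(-3 - 11) = 254/((-(-20)*I*√5)) - 443/(-14) = 254/((20*I*√5)) - 443*(-1/14) = 254*(-I*√5/100) + 443/14 = -127*I*√5/50 + 443/14 = 443/14 - 127*I*√5/50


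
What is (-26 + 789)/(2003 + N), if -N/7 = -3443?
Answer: 763/26104 ≈ 0.029229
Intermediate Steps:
N = 24101 (N = -7*(-3443) = 24101)
(-26 + 789)/(2003 + N) = (-26 + 789)/(2003 + 24101) = 763/26104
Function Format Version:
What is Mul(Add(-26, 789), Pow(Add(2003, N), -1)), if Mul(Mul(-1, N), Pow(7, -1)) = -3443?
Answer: Rational(763, 26104) ≈ 0.029229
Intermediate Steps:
N = 24101 (N = Mul(-7, -3443) = 24101)
Mul(Add(-26, 789), Pow(Add(2003, N), -1)) = Mul(Add(-26, 789), Pow(Add(2003, 24101), -1)) = Mul(763, Pow(26104, -1)) = Mul(763, Rational(1, 26104)) = Rational(763, 26104)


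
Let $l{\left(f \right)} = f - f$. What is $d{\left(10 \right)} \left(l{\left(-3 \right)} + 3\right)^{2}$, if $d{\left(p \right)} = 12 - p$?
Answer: $18$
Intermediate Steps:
$l{\left(f \right)} = 0$
$d{\left(10 \right)} \left(l{\left(-3 \right)} + 3\right)^{2} = \left(12 - 10\right) \left(0 + 3\right)^{2} = \left(12 - 10\right) 3^{2} = 2 \cdot 9 = 18$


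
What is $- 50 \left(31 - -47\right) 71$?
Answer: $-276900$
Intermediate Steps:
$- 50 \left(31 - -47\right) 71 = - 50 \left(31 + 47\right) 71 = \left(-50\right) 78 \cdot 71 = \left(-3900\right) 71 = -276900$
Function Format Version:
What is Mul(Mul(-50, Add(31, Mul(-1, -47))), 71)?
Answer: -276900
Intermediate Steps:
Mul(Mul(-50, Add(31, Mul(-1, -47))), 71) = Mul(Mul(-50, Add(31, 47)), 71) = Mul(Mul(-50, 78), 71) = Mul(-3900, 71) = -276900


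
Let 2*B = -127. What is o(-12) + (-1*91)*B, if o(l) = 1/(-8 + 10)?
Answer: 5779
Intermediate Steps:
B = -127/2 (B = (½)*(-127) = -127/2 ≈ -63.500)
o(l) = ½ (o(l) = 1/2 = ½)
o(-12) + (-1*91)*B = ½ - 1*91*(-127/2) = ½ - 91*(-127/2) = ½ + 11557/2 = 5779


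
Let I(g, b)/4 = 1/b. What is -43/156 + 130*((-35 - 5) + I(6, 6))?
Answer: -797723/156 ≈ -5113.6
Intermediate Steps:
I(g, b) = 4/b
-43/156 + 130*((-35 - 5) + I(6, 6)) = -43/156 + 130*((-35 - 5) + 4/6) = -43*1/156 + 130*(-40 + 4*(⅙)) = -43/156 + 130*(-40 + ⅔) = -43/156 + 130*(-118/3) = -43/156 - 15340/3 = -797723/156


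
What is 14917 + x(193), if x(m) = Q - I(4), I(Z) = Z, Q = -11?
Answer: 14902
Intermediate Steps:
x(m) = -15 (x(m) = -11 - 1*4 = -11 - 4 = -15)
14917 + x(193) = 14917 - 15 = 14902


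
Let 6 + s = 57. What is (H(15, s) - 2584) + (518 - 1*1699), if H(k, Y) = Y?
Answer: -3714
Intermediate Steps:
s = 51 (s = -6 + 57 = 51)
(H(15, s) - 2584) + (518 - 1*1699) = (51 - 2584) + (518 - 1*1699) = -2533 + (518 - 1699) = -2533 - 1181 = -3714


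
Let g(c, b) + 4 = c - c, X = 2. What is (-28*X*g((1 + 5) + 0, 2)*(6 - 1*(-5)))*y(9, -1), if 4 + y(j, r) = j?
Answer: 12320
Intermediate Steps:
y(j, r) = -4 + j
g(c, b) = -4 (g(c, b) = -4 + (c - c) = -4 + 0 = -4)
(-28*X*g((1 + 5) + 0, 2)*(6 - 1*(-5)))*y(9, -1) = (-28*2*(-4)*(6 - 1*(-5)))*(-4 + 9) = -(-224)*(6 + 5)*5 = -(-224)*11*5 = -28*(-88)*5 = 2464*5 = 12320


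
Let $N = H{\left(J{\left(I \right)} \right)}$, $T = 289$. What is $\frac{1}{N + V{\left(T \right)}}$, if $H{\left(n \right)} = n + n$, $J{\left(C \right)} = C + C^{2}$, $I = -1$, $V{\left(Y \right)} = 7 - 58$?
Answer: $- \frac{1}{51} \approx -0.019608$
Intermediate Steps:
$V{\left(Y \right)} = -51$
$H{\left(n \right)} = 2 n$
$N = 0$ ($N = 2 \left(- (1 - 1)\right) = 2 \left(\left(-1\right) 0\right) = 2 \cdot 0 = 0$)
$\frac{1}{N + V{\left(T \right)}} = \frac{1}{0 - 51} = \frac{1}{-51} = - \frac{1}{51}$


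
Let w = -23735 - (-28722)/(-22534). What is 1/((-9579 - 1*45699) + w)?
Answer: -11267/890253832 ≈ -1.2656e-5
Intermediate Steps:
w = -267436606/11267 (w = -23735 - (-28722)*(-1)/22534 = -23735 - 1*14361/11267 = -23735 - 14361/11267 = -267436606/11267 ≈ -23736.)
1/((-9579 - 1*45699) + w) = 1/((-9579 - 1*45699) - 267436606/11267) = 1/((-9579 - 45699) - 267436606/11267) = 1/(-55278 - 267436606/11267) = 1/(-890253832/11267) = -11267/890253832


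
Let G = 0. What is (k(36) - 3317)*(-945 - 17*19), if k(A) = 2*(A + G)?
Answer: 4114660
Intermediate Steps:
k(A) = 2*A (k(A) = 2*(A + 0) = 2*A)
(k(36) - 3317)*(-945 - 17*19) = (2*36 - 3317)*(-945 - 17*19) = (72 - 3317)*(-945 - 323) = -3245*(-1268) = 4114660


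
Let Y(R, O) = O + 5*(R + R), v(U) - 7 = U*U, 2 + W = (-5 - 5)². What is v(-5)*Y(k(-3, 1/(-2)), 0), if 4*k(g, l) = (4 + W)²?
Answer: 832320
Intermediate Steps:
W = 98 (W = -2 + (-5 - 5)² = -2 + (-10)² = -2 + 100 = 98)
v(U) = 7 + U² (v(U) = 7 + U*U = 7 + U²)
k(g, l) = 2601 (k(g, l) = (4 + 98)²/4 = (¼)*102² = (¼)*10404 = 2601)
Y(R, O) = O + 10*R (Y(R, O) = O + 5*(2*R) = O + 10*R)
v(-5)*Y(k(-3, 1/(-2)), 0) = (7 + (-5)²)*(0 + 10*2601) = (7 + 25)*(0 + 26010) = 32*26010 = 832320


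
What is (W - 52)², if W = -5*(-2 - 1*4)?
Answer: 484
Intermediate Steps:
W = 30 (W = -5*(-2 - 4) = -5*(-6) = 30)
(W - 52)² = (30 - 52)² = (-22)² = 484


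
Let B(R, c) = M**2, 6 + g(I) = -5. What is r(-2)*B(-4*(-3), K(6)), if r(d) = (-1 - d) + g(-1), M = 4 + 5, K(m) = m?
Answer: -810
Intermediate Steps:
M = 9
g(I) = -11 (g(I) = -6 - 5 = -11)
B(R, c) = 81 (B(R, c) = 9**2 = 81)
r(d) = -12 - d (r(d) = (-1 - d) - 11 = -12 - d)
r(-2)*B(-4*(-3), K(6)) = (-12 - 1*(-2))*81 = (-12 + 2)*81 = -10*81 = -810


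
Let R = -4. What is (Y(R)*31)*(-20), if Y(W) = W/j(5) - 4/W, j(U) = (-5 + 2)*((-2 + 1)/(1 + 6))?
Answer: 15500/3 ≈ 5166.7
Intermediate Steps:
j(U) = 3/7 (j(U) = -(-3)/7 = -3*(-⅐) = 3/7)
Y(W) = -4/W + 7*W/3 (Y(W) = W/(3/7) - 4/W = W*(7/3) - 4/W = 7*W/3 - 4/W = -4/W + 7*W/3)
(Y(R)*31)*(-20) = ((-4/(-4) + (7/3)*(-4))*31)*(-20) = ((-4*(-¼) - 28/3)*31)*(-20) = ((1 - 28/3)*31)*(-20) = -25/3*31*(-20) = -775/3*(-20) = 15500/3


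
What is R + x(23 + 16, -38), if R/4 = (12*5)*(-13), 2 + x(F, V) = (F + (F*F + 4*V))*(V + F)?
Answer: -1714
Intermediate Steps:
x(F, V) = -2 + (F + V)*(F + F² + 4*V) (x(F, V) = -2 + (F + (F*F + 4*V))*(V + F) = -2 + (F + (F² + 4*V))*(F + V) = -2 + (F + F² + 4*V)*(F + V) = -2 + (F + V)*(F + F² + 4*V))
R = -3120 (R = 4*((12*5)*(-13)) = 4*(60*(-13)) = 4*(-780) = -3120)
R + x(23 + 16, -38) = -3120 + (-2 + (23 + 16)² + (23 + 16)³ + 4*(-38)² - 38*(23 + 16)² + 5*(23 + 16)*(-38)) = -3120 + (-2 + 39² + 39³ + 4*1444 - 38*39² + 5*39*(-38)) = -3120 + (-2 + 1521 + 59319 + 5776 - 38*1521 - 7410) = -3120 + (-2 + 1521 + 59319 + 5776 - 57798 - 7410) = -3120 + 1406 = -1714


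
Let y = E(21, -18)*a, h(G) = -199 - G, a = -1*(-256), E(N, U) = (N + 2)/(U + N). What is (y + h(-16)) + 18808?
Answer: 61763/3 ≈ 20588.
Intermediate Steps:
E(N, U) = (2 + N)/(N + U)
a = 256
y = 5888/3 (y = ((2 + 21)/(21 - 18))*256 = (23/3)*256 = 5888/3 ≈ 1962.7)
(y + h(-16)) + 18808 = (5888/3 + (-199 - 1*(-16))) + 18808 = (5888/3 + (-199 + 16)) + 18808 = (5888/3 - 183) + 18808 = 5339/3 + 18808 = 61763/3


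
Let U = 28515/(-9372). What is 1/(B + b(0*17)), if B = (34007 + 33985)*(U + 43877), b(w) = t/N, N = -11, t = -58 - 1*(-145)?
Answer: 781/2329784000337 ≈ 3.3522e-10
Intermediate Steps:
t = 87 (t = -58 + 145 = 87)
U = -9505/3124 (U = 28515*(-1/9372) = -9505/3124 ≈ -3.0426)
b(w) = -87/11 (b(w) = 87/(-11) = 87*(-1/11) = -87/11)
B = 2329784006514/781 (B = (34007 + 33985)*(-9505/3124 + 43877) = 67992*(137062243/3124) = 2329784006514/781 ≈ 2.9831e+9)
1/(B + b(0*17)) = 1/(2329784006514/781 - 87/11) = 1/(2329784000337/781) = 781/2329784000337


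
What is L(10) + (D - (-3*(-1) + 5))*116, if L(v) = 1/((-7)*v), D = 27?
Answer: 154279/70 ≈ 2204.0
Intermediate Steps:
L(v) = -1/(7*v)
L(10) + (D - (-3*(-1) + 5))*116 = -⅐/10 + (27 - (-3*(-1) + 5))*116 = -⅐*⅒ + (27 - (3 + 5))*116 = -1/70 + (27 - 1*8)*116 = -1/70 + (27 - 8)*116 = -1/70 + 19*116 = -1/70 + 2204 = 154279/70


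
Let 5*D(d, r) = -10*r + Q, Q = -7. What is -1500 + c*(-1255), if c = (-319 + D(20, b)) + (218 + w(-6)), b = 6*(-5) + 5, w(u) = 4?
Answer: 59242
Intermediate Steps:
b = -25 (b = -30 + 5 = -25)
D(d, r) = -7/5 - 2*r (D(d, r) = (-10*r - 7)/5 = (-7 - 10*r)/5 = -7/5 - 2*r)
c = -242/5 (c = (-319 + (-7/5 - 2*(-25))) + (218 + 4) = (-319 + (-7/5 + 50)) + 222 = (-319 + 243/5) + 222 = -1352/5 + 222 = -242/5 ≈ -48.400)
-1500 + c*(-1255) = -1500 - 242/5*(-1255) = -1500 + 60742 = 59242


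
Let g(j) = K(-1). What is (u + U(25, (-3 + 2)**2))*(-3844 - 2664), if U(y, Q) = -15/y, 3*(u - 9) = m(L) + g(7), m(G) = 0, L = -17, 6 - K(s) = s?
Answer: -1047788/15 ≈ -69853.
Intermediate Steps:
K(s) = 6 - s
g(j) = 7 (g(j) = 6 - 1*(-1) = 6 + 1 = 7)
u = 34/3 (u = 9 + (0 + 7)/3 = 9 + (1/3)*7 = 9 + 7/3 = 34/3 ≈ 11.333)
(u + U(25, (-3 + 2)**2))*(-3844 - 2664) = (34/3 - 15/25)*(-3844 - 2664) = (34/3 - 15*1/25)*(-6508) = (34/3 - 3/5)*(-6508) = (161/15)*(-6508) = -1047788/15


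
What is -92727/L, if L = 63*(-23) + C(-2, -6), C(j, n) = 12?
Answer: 30909/479 ≈ 64.528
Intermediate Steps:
L = -1437 (L = 63*(-23) + 12 = -1449 + 12 = -1437)
-92727/L = -92727/(-1437) = -92727*(-1/1437) = 30909/479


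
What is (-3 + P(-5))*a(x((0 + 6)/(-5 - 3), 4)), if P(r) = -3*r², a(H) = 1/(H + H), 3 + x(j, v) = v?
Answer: -39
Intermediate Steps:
x(j, v) = -3 + v
a(H) = 1/(2*H)
(-3 + P(-5))*a(x((0 + 6)/(-5 - 3), 4)) = (-3 - 3*(-5)²)*(1/(2*(-3 + 4))) = (-3 - 3*25)*((½)/1) = (-3 - 75)*((½)*1) = -78*½ = -39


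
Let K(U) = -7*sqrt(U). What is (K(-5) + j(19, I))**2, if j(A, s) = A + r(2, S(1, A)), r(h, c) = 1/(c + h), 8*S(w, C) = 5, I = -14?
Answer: 57604/441 - 814*I*sqrt(5)/3 ≈ 130.62 - 606.72*I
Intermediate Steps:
S(w, C) = 5/8 (S(w, C) = (1/8)*5 = 5/8)
j(A, s) = 8/21 + A (j(A, s) = A + 1/(5/8 + 2) = A + 1/(21/8) = A + 8/21 = 8/21 + A)
(K(-5) + j(19, I))**2 = (-7*I*sqrt(5) + (8/21 + 19))**2 = (-7*I*sqrt(5) + 407/21)**2 = (407/21 - 7*I*sqrt(5))**2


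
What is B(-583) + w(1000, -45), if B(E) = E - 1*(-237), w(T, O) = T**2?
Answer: 999654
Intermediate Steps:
B(E) = 237 + E (B(E) = E + 237 = 237 + E)
B(-583) + w(1000, -45) = (237 - 583) + 1000**2 = -346 + 1000000 = 999654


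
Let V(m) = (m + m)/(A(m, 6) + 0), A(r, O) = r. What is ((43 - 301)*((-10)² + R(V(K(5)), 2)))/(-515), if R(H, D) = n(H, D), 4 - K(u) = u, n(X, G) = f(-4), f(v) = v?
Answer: 24768/515 ≈ 48.093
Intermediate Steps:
n(X, G) = -4
K(u) = 4 - u
V(m) = 2 (V(m) = (m + m)/(m + 0) = (2*m)/m = 2)
R(H, D) = -4
((43 - 301)*((-10)² + R(V(K(5)), 2)))/(-515) = ((43 - 301)*((-10)² - 4))/(-515) = -258*(100 - 4)*(-1/515) = -258*96*(-1/515) = -24768*(-1/515) = 24768/515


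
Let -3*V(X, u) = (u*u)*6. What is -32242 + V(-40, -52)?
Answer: -37650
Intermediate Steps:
V(X, u) = -2*u² (V(X, u) = -u*u*6/3 = -u²*6/3 = -2*u²)
-32242 + V(-40, -52) = -32242 - 2*(-52)² = -32242 - 2*2704 = -32242 - 5408 = -37650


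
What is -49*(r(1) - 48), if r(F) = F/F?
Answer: 2303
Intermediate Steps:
r(F) = 1
-49*(r(1) - 48) = -49*(1 - 48) = -49*(-47) = 2303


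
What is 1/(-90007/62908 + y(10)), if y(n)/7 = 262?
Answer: 62908/115283265 ≈ 0.00054568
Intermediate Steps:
y(n) = 1834 (y(n) = 7*262 = 1834)
1/(-90007/62908 + y(10)) = 1/(-90007/62908 + 1834) = 1/(115283265/62908) = 62908/115283265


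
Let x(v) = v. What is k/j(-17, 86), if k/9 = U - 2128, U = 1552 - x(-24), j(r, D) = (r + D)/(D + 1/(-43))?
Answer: -266184/43 ≈ -6190.3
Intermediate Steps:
j(r, D) = (D + r)/(-1/43 + D) (j(r, D) = (D + r)/(D - 1/43) = (D + r)/(-1/43 + D))
U = 1576 (U = 1552 - 1*(-24) = 1552 + 24 = 1576)
k = -4968 (k = 9*(1576 - 2128) = 9*(-552) = -4968)
k/j(-17, 86) = -4968*(-1 + 43*86)/(43*(86 - 17)) = -4968/(43*69/(-1 + 3698)) = -4968/(43*69/3697) = -4968/(43*(1/3697)*69) = -4968/2967/3697 = -4968*3697/2967 = -266184/43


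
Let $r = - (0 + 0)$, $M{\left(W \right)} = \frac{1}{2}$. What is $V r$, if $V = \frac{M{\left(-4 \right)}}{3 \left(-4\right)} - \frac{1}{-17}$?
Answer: $0$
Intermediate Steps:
$M{\left(W \right)} = \frac{1}{2}$
$V = \frac{7}{408}$ ($V = \frac{1}{2 \cdot 3 \left(-4\right)} - \frac{1}{-17} = \frac{1}{2 \left(-12\right)} - - \frac{1}{17} = \frac{1}{2} \left(- \frac{1}{12}\right) + \frac{1}{17} = - \frac{1}{24} + \frac{1}{17} = \frac{7}{408} \approx 0.017157$)
$r = 0$ ($r = \left(-1\right) 0 = 0$)
$V r = \frac{7}{408} \cdot 0 = 0$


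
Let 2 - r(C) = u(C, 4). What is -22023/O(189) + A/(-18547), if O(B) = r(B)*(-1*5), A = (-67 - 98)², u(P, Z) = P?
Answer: -25524468/1020085 ≈ -25.022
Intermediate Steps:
A = 27225 (A = (-165)² = 27225)
r(C) = 2 - C
O(B) = -10 + 5*B (O(B) = (2 - B)*(-1*5) = (2 - B)*(-5) = -10 + 5*B)
-22023/O(189) + A/(-18547) = -22023/(-10 + 5*189) + 27225/(-18547) = -22023/(-10 + 945) + 27225*(-1/18547) = -22023/935 - 27225/18547 = -25524468/1020085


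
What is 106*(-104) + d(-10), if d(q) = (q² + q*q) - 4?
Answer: -10828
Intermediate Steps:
d(q) = -4 + 2*q² (d(q) = (q² + q²) - 4 = 2*q² - 4 = -4 + 2*q²)
106*(-104) + d(-10) = 106*(-104) + (-4 + 2*(-10)²) = -11024 + (-4 + 2*100) = -11024 + (-4 + 200) = -11024 + 196 = -10828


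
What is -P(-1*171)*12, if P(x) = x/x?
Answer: -12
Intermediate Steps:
P(x) = 1
-P(-1*171)*12 = -12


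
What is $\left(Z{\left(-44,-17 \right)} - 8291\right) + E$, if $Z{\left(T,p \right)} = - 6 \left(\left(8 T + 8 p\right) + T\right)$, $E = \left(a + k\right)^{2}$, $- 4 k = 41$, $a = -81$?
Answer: $\frac{51641}{16} \approx 3227.6$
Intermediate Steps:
$k = - \frac{41}{4}$ ($k = \left(- \frac{1}{4}\right) 41 = - \frac{41}{4} \approx -10.25$)
$E = \frac{133225}{16}$ ($E = \left(-81 - \frac{41}{4}\right)^{2} = \left(- \frac{365}{4}\right)^{2} = \frac{133225}{16} \approx 8326.6$)
$Z{\left(T,p \right)} = - 54 T - 48 p$ ($Z{\left(T,p \right)} = - 6 \left(8 p + 9 T\right) = - 54 T - 48 p$)
$\left(Z{\left(-44,-17 \right)} - 8291\right) + E = \left(\left(\left(-54\right) \left(-44\right) - -816\right) - 8291\right) + \frac{133225}{16} = \left(\left(2376 + 816\right) - 8291\right) + \frac{133225}{16} = \left(3192 - 8291\right) + \frac{133225}{16} = -5099 + \frac{133225}{16} = \frac{51641}{16}$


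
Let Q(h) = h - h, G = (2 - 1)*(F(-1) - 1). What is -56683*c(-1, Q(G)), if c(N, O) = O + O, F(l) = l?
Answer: 0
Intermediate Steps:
G = -2 (G = (2 - 1)*(-1 - 1) = 1*(-2) = -2)
Q(h) = 0
c(N, O) = 2*O
-56683*c(-1, Q(G)) = -113366*0 = -56683*0 = 0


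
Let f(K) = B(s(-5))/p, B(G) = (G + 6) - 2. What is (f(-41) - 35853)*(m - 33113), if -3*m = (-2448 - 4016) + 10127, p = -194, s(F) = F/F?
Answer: 119404845329/97 ≈ 1.2310e+9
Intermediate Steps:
s(F) = 1
B(G) = 4 + G (B(G) = (6 + G) - 2 = 4 + G)
m = -1221 (m = -((-2448 - 4016) + 10127)/3 = -(-6464 + 10127)/3 = -⅓*3663 = -1221)
f(K) = -5/194 (f(K) = (4 + 1)/(-194) = 5*(-1/194) = -5/194)
(f(-41) - 35853)*(m - 33113) = (-5/194 - 35853)*(-1221 - 33113) = -6955487/194*(-34334) = 119404845329/97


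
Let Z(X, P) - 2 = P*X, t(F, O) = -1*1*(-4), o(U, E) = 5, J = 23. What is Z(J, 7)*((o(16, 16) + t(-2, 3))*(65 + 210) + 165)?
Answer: 430320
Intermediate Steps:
t(F, O) = 4 (t(F, O) = -1*(-4) = 4)
Z(X, P) = 2 + P*X
Z(J, 7)*((o(16, 16) + t(-2, 3))*(65 + 210) + 165) = (2 + 7*23)*((5 + 4)*(65 + 210) + 165) = (2 + 161)*(9*275 + 165) = 163*(2475 + 165) = 163*2640 = 430320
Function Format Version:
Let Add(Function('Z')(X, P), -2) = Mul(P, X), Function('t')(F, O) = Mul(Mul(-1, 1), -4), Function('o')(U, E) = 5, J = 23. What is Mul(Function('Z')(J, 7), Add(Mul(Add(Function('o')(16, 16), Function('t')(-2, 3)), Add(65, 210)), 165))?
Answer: 430320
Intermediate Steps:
Function('t')(F, O) = 4 (Function('t')(F, O) = Mul(-1, -4) = 4)
Function('Z')(X, P) = Add(2, Mul(P, X))
Mul(Function('Z')(J, 7), Add(Mul(Add(Function('o')(16, 16), Function('t')(-2, 3)), Add(65, 210)), 165)) = Mul(Add(2, Mul(7, 23)), Add(Mul(Add(5, 4), Add(65, 210)), 165)) = Mul(Add(2, 161), Add(Mul(9, 275), 165)) = Mul(163, Add(2475, 165)) = Mul(163, 2640) = 430320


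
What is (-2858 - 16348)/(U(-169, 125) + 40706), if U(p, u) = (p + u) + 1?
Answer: -19206/40663 ≈ -0.47232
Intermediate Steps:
U(p, u) = 1 + p + u
(-2858 - 16348)/(U(-169, 125) + 40706) = (-2858 - 16348)/((1 - 169 + 125) + 40706) = -19206/(-43 + 40706) = -19206/40663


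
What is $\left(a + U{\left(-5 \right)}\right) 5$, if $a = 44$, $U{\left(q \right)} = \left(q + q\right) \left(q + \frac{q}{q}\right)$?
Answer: $420$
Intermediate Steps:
$U{\left(q \right)} = 2 q \left(1 + q\right)$ ($U{\left(q \right)} = 2 q \left(q + 1\right) = 2 q \left(1 + q\right)$)
$\left(a + U{\left(-5 \right)}\right) 5 = \left(44 + 2 \left(-5\right) \left(1 - 5\right)\right) 5 = \left(44 + 2 \left(-5\right) \left(-4\right)\right) 5 = \left(44 + 40\right) 5 = 84 \cdot 5 = 420$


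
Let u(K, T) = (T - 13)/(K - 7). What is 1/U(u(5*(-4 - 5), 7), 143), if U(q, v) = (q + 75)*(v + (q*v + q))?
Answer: 338/4052475 ≈ 8.3406e-5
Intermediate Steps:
u(K, T) = (-13 + T)/(-7 + K)
U(q, v) = (75 + q)*(q + v + q*v) (U(q, v) = (75 + q)*(v + (q + q*v)) = (75 + q)*(q + v + q*v))
1/U(u(5*(-4 - 5), 7), 143) = 1/(((-13 + 7)/(-7 + 5*(-4 - 5)))² + 75*((-13 + 7)/(-7 + 5*(-4 - 5))) + 75*143 + 143*((-13 + 7)/(-7 + 5*(-4 - 5)))² + 76*((-13 + 7)/(-7 + 5*(-4 - 5)))*143) = 1/((-6/(-7 + 5*(-9)))² + 75*(-6/(-7 + 5*(-9))) + 10725 + 143*(-6/(-7 + 5*(-9)))² + 76*(-6/(-7 + 5*(-9)))*143) = 1/((-6/(-7 - 45))² + 75*(-6/(-7 - 45)) + 10725 + 143*(-6/(-7 - 45))² + 76*(-6/(-7 - 45))*143) = 1/((-6/(-52))² + 75*(-6/(-52)) + 10725 + 143*(-6/(-52))² + 76*(-6/(-52))*143) = 1/((-1/52*(-6))² + 75*(-1/52*(-6)) + 10725 + 143*(-1/52*(-6))² + 76*(-1/52*(-6))*143) = 1/((3/26)² + 75*(3/26) + 10725 + 143*(3/26)² + 76*(3/26)*143) = 1/(9/676 + 225/26 + 10725 + 143*(9/676) + 1254) = 1/(9/676 + 225/26 + 10725 + 99/52 + 1254) = 1/(4052475/338) = 338/4052475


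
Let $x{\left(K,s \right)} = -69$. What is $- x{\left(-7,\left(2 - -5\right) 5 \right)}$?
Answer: $69$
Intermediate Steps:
$- x{\left(-7,\left(2 - -5\right) 5 \right)} = \left(-1\right) \left(-69\right) = 69$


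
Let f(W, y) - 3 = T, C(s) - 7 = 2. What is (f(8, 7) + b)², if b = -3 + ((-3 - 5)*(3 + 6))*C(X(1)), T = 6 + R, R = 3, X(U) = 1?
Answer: 408321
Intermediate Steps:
C(s) = 9 (C(s) = 7 + 2 = 9)
T = 9 (T = 6 + 3 = 9)
f(W, y) = 12 (f(W, y) = 3 + 9 = 12)
b = -651 (b = -3 + ((-3 - 5)*(3 + 6))*9 = -3 - 8*9*9 = -3 - 72*9 = -3 - 648 = -651)
(f(8, 7) + b)² = (12 - 651)² = (-639)² = 408321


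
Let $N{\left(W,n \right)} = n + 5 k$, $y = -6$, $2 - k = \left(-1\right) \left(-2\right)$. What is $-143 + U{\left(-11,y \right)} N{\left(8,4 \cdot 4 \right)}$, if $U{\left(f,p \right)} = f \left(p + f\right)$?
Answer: $2849$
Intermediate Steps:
$k = 0$ ($k = 2 - \left(-1\right) \left(-2\right) = 2 - 2 = 0$)
$N{\left(W,n \right)} = n$ ($N{\left(W,n \right)} = n + 5 \cdot 0 = n + 0 = n$)
$U{\left(f,p \right)} = f \left(f + p\right)$
$-143 + U{\left(-11,y \right)} N{\left(8,4 \cdot 4 \right)} = -143 + - 11 \left(-11 - 6\right) 4 \cdot 4 = -143 + \left(-11\right) \left(-17\right) 16 = -143 + 187 \cdot 16 = -143 + 2992 = 2849$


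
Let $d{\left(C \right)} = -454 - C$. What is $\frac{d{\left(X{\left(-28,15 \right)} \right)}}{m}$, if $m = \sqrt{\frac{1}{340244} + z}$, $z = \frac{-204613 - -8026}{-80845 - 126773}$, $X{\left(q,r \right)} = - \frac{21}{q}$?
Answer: $- \frac{1819 \sqrt{32812521485901472403}}{22295918282} \approx -467.33$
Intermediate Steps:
$z = \frac{65529}{69206}$ ($z = \frac{-204613 + 8026}{-207618} = \left(-196587\right) \left(- \frac{1}{207618}\right) = \frac{65529}{69206} \approx 0.94687$)
$m = \frac{\sqrt{32812521485901472403}}{5886731566}$ ($m = \sqrt{\frac{1}{340244} + \frac{65529}{69206}} = \sqrt{\frac{11147959141}{11773463132}} = \frac{\sqrt{32812521485901472403}}{5886731566} \approx 0.97307$)
$\frac{d{\left(X{\left(-28,15 \right)} \right)}}{m} = \frac{-454 - - \frac{21}{-28}}{\frac{1}{5886731566} \sqrt{32812521485901472403}} = \left(-454 - \left(-21\right) \left(- \frac{1}{28}\right)\right) \frac{2 \sqrt{32812521485901472403}}{11147959141} = \left(-454 - \frac{3}{4}\right) \frac{2 \sqrt{32812521485901472403}}{11147959141} = - \frac{1819 \frac{2 \sqrt{32812521485901472403}}{11147959141}}{4} = - \frac{1819 \sqrt{32812521485901472403}}{22295918282}$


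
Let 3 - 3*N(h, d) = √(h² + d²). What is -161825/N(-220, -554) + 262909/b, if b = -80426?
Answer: 23721028987/28575920782 + 970950*√88829/355307 ≈ 815.29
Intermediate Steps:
N(h, d) = 1 - √(d² + h²)/3 (N(h, d) = 1 - √(h² + d²)/3 = 1 - √(d² + h²)/3)
-161825/N(-220, -554) + 262909/b = -161825/(1 - √((-554)² + (-220)²)/3) + 262909/(-80426) = -161825/(1 - √(306916 + 48400)/3) + 262909*(-1/80426) = -161825/(1 - 2*√88829/3) - 262909/80426 = -262909/80426 - 161825/(1 - 2*√88829/3)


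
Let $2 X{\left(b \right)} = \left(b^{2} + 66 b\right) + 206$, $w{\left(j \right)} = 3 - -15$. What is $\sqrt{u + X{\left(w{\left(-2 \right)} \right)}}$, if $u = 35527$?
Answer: $\sqrt{36386} \approx 190.75$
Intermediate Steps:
$w{\left(j \right)} = 18$ ($w{\left(j \right)} = 3 + 15 = 18$)
$X{\left(b \right)} = 103 + \frac{b^{2}}{2} + 33 b$ ($X{\left(b \right)} = \frac{\left(b^{2} + 66 b\right) + 206}{2} = \frac{206 + b^{2} + 66 b}{2} = 103 + \frac{b^{2}}{2} + 33 b$)
$\sqrt{u + X{\left(w{\left(-2 \right)} \right)}} = \sqrt{35527 + \left(103 + \frac{18^{2}}{2} + 33 \cdot 18\right)} = \sqrt{35527 + \left(103 + \frac{1}{2} \cdot 324 + 594\right)} = \sqrt{35527 + \left(103 + 162 + 594\right)} = \sqrt{35527 + 859} = \sqrt{36386}$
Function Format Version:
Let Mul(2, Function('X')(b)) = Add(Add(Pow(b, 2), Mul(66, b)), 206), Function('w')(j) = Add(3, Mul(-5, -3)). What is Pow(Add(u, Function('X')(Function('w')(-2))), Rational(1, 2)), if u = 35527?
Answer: Pow(36386, Rational(1, 2)) ≈ 190.75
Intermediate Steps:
Function('w')(j) = 18 (Function('w')(j) = Add(3, 15) = 18)
Function('X')(b) = Add(103, Mul(Rational(1, 2), Pow(b, 2)), Mul(33, b)) (Function('X')(b) = Mul(Rational(1, 2), Add(Add(Pow(b, 2), Mul(66, b)), 206)) = Mul(Rational(1, 2), Add(206, Pow(b, 2), Mul(66, b))) = Add(103, Mul(Rational(1, 2), Pow(b, 2)), Mul(33, b)))
Pow(Add(u, Function('X')(Function('w')(-2))), Rational(1, 2)) = Pow(Add(35527, Add(103, Mul(Rational(1, 2), Pow(18, 2)), Mul(33, 18))), Rational(1, 2)) = Pow(Add(35527, Add(103, Mul(Rational(1, 2), 324), 594)), Rational(1, 2)) = Pow(Add(35527, Add(103, 162, 594)), Rational(1, 2)) = Pow(Add(35527, 859), Rational(1, 2)) = Pow(36386, Rational(1, 2))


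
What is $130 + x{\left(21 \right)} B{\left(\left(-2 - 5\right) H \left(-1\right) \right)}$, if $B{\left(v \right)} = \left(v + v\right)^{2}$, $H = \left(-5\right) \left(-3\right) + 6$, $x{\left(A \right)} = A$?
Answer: $1815286$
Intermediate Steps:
$H = 21$ ($H = 15 + 6 = 21$)
$B{\left(v \right)} = 4 v^{2}$ ($B{\left(v \right)} = \left(2 v\right)^{2} = 4 v^{2}$)
$130 + x{\left(21 \right)} B{\left(\left(-2 - 5\right) H \left(-1\right) \right)} = 130 + 21 \cdot 4 \left(\left(-2 - 5\right) 21 \left(-1\right)\right)^{2} = 130 + 21 \cdot 4 \left(\left(-7\right) 21 \left(-1\right)\right)^{2} = 130 + 21 \cdot 4 \left(\left(-147\right) \left(-1\right)\right)^{2} = 130 + 21 \cdot 4 \cdot 147^{2} = 130 + 21 \cdot 4 \cdot 21609 = 130 + 21 \cdot 86436 = 130 + 1815156 = 1815286$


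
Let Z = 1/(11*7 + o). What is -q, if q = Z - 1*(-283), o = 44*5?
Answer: -84052/297 ≈ -283.00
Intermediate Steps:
o = 220
Z = 1/297 (Z = 1/(11*7 + 220) = 1/(77 + 220) = 1/297 ≈ 0.0033670)
q = 84052/297 (q = 1/297 - 1*(-283) = 1/297 + 283 = 84052/297 ≈ 283.00)
-q = -1*84052/297 = -84052/297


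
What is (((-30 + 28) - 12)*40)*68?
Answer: -38080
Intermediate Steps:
(((-30 + 28) - 12)*40)*68 = ((-2 - 12)*40)*68 = -14*40*68 = -560*68 = -38080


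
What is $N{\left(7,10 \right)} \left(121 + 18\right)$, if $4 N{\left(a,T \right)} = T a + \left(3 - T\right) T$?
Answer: $0$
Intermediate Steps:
$N{\left(a,T \right)} = \frac{T a}{4} + \frac{T \left(3 - T\right)}{4}$ ($N{\left(a,T \right)} = \frac{T a + \left(3 - T\right) T}{4} = \frac{T a + T \left(3 - T\right)}{4} = \frac{T a}{4} + \frac{T \left(3 - T\right)}{4}$)
$N{\left(7,10 \right)} \left(121 + 18\right) = \frac{1}{4} \cdot 10 \left(3 + 7 - 10\right) \left(121 + 18\right) = \frac{1}{4} \cdot 10 \left(3 + 7 - 10\right) 139 = \frac{1}{4} \cdot 10 \cdot 0 \cdot 139 = 0 \cdot 139 = 0$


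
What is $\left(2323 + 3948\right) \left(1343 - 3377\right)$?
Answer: $-12755214$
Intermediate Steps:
$\left(2323 + 3948\right) \left(1343 - 3377\right) = 6271 \left(-2034\right) = -12755214$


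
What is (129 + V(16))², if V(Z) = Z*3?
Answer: 31329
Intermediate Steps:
V(Z) = 3*Z
(129 + V(16))² = (129 + 3*16)² = (129 + 48)² = 177² = 31329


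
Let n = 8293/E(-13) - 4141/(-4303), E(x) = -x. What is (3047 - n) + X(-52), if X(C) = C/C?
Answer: 10366420/4303 ≈ 2409.1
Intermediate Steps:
n = 2749124/4303 (n = 8293/((-1*(-13))) - 4141/(-4303) = 8293/13 - 4141*(-1/4303) = 8293*(1/13) + 4141/4303 = 8293/13 + 4141/4303 = 2749124/4303 ≈ 638.89)
X(C) = 1
(3047 - n) + X(-52) = (3047 - 1*2749124/4303) + 1 = (3047 - 2749124/4303) + 1 = 10362117/4303 + 1 = 10366420/4303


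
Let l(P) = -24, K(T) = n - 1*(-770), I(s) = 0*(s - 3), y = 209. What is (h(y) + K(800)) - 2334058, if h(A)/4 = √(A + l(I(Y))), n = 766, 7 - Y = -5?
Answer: -2332522 + 4*√185 ≈ -2.3325e+6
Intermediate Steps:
Y = 12 (Y = 7 - 1*(-5) = 7 + 5 = 12)
I(s) = 0 (I(s) = 0*(-3 + s) = 0)
K(T) = 1536 (K(T) = 766 - 1*(-770) = 766 + 770 = 1536)
h(A) = 4*√(-24 + A) (h(A) = 4*√(A - 24) = 4*√(-24 + A))
(h(y) + K(800)) - 2334058 = (4*√(-24 + 209) + 1536) - 2334058 = (4*√185 + 1536) - 2334058 = (1536 + 4*√185) - 2334058 = -2332522 + 4*√185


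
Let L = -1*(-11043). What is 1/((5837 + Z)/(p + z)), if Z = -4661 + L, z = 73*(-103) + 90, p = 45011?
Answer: 37582/12219 ≈ 3.0757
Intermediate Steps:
L = 11043
z = -7429 (z = -7519 + 90 = -7429)
Z = 6382 (Z = -4661 + 11043 = 6382)
1/((5837 + Z)/(p + z)) = 1/((5837 + 6382)/(45011 - 7429)) = 1/(12219/37582) = 37582/12219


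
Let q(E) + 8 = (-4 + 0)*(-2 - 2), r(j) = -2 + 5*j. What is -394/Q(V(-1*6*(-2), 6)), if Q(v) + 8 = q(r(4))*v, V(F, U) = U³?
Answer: -197/860 ≈ -0.22907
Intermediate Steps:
q(E) = 8 (q(E) = -8 + (-4 + 0)*(-2 - 2) = -8 - 4*(-4) = -8 + 16 = 8)
Q(v) = -8 + 8*v
-394/Q(V(-1*6*(-2), 6)) = -394/(-8 + 8*6³) = -394/(-8 + 8*216) = -394/(-8 + 1728) = -394/1720 = -394*1/1720 = -197/860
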